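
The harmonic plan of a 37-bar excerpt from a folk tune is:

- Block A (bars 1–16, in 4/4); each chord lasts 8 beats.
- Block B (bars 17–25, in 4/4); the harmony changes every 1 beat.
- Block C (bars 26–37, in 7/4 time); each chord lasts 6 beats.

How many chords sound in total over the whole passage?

58 chords

A: 16·4 = 64 beats, 64/8 = 8 chords.
B: 9·4 = 36 beats, 36/1 = 36 chords.
C: 12·7 = 84 beats, 84/6 = 14 chords.
Total: 8 + 36 + 14 = 58.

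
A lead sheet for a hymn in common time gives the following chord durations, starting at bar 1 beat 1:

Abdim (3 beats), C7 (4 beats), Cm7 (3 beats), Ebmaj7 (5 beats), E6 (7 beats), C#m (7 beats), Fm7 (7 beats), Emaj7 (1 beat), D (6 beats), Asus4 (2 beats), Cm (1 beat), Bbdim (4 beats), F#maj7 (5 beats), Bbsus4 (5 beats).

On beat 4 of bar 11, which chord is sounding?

Asus4

Beat 4 of bar 11 is beat (11−1)×4 + 4 = 44 overall.
Running totals: Abdim ends at 3, C7 ends at 7, Cm7 ends at 10, Ebmaj7 ends at 15, E6 ends at 22, C#m ends at 29, Fm7 ends at 36, Emaj7 ends at 37, D ends at 43, Asus4 ends at 45.
Beat 44 falls within Asus4.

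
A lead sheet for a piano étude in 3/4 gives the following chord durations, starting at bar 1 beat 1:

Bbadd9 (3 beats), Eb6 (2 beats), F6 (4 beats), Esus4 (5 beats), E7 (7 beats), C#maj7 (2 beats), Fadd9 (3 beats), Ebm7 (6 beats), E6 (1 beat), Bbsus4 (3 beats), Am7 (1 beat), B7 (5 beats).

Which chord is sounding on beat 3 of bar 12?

Bbsus4

Beat 3 of bar 12 is beat (12−1)×3 + 3 = 36 overall.
Running totals: Bbadd9 ends at 3, Eb6 ends at 5, F6 ends at 9, Esus4 ends at 14, E7 ends at 21, C#maj7 ends at 23, Fadd9 ends at 26, Ebm7 ends at 32, E6 ends at 33, Bbsus4 ends at 36.
Beat 36 falls within Bbsus4.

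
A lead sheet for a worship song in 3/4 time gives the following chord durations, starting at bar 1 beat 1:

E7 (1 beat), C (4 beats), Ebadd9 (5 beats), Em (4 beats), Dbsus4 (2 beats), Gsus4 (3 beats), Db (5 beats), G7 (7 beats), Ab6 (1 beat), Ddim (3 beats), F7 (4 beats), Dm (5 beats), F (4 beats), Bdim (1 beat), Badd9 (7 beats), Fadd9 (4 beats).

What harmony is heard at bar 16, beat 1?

Beat 1 of bar 16 is beat (16−1)×3 + 1 = 46 overall.
Running totals: E7 ends at 1, C ends at 5, Ebadd9 ends at 10, Em ends at 14, Dbsus4 ends at 16, Gsus4 ends at 19, Db ends at 24, G7 ends at 31, Ab6 ends at 32, Ddim ends at 35, F7 ends at 39, Dm ends at 44, F ends at 48.
Beat 46 falls within F.

F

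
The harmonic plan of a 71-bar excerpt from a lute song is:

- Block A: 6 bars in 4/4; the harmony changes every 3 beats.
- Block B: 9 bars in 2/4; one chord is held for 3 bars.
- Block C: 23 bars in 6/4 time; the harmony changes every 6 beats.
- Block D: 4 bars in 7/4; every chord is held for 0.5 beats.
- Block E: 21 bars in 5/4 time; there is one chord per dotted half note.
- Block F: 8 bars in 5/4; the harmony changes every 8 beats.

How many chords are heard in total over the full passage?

130 chords

A: 6 bars × 4 beats = 24 beats; 3 beats/chord → 8 chords.
B: 9 bars × 2 beats = 18 beats; 6 beats/chord → 3 chords.
C: 23 bars × 6 beats = 138 beats; 6 beats/chord → 23 chords.
D: 4 bars × 7 beats = 28 beats; 0.5 beats/chord → 56 chords.
E: 21 bars × 5 beats = 105 beats; 3 beats/chord → 35 chords.
F: 8 bars × 5 beats = 40 beats; 8 beats/chord → 5 chords.
Total: 8 + 3 + 23 + 56 + 35 + 5 = 130.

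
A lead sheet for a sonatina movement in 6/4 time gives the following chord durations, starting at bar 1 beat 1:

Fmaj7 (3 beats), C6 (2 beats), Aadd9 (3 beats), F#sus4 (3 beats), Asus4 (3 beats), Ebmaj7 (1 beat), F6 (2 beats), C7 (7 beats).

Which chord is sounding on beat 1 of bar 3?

Asus4

Beat 1 of bar 3 is beat (3−1)×6 + 1 = 13 overall.
Running totals: Fmaj7 ends at 3, C6 ends at 5, Aadd9 ends at 8, F#sus4 ends at 11, Asus4 ends at 14.
Beat 13 falls within Asus4.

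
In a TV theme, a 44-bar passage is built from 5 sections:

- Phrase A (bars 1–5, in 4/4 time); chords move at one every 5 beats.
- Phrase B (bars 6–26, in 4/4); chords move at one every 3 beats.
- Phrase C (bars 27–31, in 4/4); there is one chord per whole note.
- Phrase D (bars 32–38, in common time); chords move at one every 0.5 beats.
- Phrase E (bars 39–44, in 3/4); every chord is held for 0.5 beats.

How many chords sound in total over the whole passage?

A: 5·4 = 20 beats, 20/5 = 4 chords.
B: 21·4 = 84 beats, 84/3 = 28 chords.
C: 5·4 = 20 beats, 20/4 = 5 chords.
D: 7·4 = 28 beats, 28/0.5 = 56 chords.
E: 6·3 = 18 beats, 18/0.5 = 36 chords.
Total: 4 + 28 + 5 + 56 + 36 = 129.

129 chords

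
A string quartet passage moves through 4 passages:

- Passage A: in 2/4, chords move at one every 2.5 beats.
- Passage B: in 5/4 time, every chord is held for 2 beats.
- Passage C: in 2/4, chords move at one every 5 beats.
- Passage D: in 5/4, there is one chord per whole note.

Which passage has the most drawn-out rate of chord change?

A: each chord is 2.5 beats in 2/4, so 0.8 per bar.
B: each chord is 2 beats in 5/4, so 2.5 per bar.
C: each chord is 5 beats in 2/4, so 0.4 per bar.
D: each chord is 4 beats in 5/4, so 1.25 per bar.
Slowest is C at 0.4 chords/bar.

Passage C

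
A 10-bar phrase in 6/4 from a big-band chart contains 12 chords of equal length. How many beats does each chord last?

10 bars × 6 beats/bar = 60 beats total.
60 beats ÷ 12 chords = 5 beats per chord.

5 beats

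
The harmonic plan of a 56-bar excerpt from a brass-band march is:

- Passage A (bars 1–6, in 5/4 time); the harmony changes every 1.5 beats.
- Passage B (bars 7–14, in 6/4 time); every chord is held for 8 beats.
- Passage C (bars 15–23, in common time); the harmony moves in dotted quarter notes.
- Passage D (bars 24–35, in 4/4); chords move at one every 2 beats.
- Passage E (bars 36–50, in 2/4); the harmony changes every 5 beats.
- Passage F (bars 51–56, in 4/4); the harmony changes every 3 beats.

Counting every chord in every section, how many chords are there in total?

88 chords

A: 6·5 = 30 beats, 30/1.5 = 20 chords.
B: 8·6 = 48 beats, 48/8 = 6 chords.
C: 9·4 = 36 beats, 36/1.5 = 24 chords.
D: 12·4 = 48 beats, 48/2 = 24 chords.
E: 15·2 = 30 beats, 30/5 = 6 chords.
F: 6·4 = 24 beats, 24/3 = 8 chords.
Total: 20 + 6 + 24 + 24 + 6 + 8 = 88.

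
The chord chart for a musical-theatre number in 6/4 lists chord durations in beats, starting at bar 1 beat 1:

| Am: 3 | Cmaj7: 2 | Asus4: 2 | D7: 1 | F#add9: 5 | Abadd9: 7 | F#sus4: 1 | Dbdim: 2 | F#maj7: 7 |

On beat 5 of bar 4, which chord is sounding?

Beat 5 of bar 4 is beat (4−1)×6 + 5 = 23 overall.
Running totals: Am ends at 3, Cmaj7 ends at 5, Asus4 ends at 7, D7 ends at 8, F#add9 ends at 13, Abadd9 ends at 20, F#sus4 ends at 21, Dbdim ends at 23.
Beat 23 falls within Dbdim.

Dbdim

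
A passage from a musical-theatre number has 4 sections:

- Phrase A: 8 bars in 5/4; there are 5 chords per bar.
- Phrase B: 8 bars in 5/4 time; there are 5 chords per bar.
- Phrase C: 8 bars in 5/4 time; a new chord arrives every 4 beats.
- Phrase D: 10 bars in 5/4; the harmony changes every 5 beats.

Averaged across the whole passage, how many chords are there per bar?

A: 8 × 5 = 40 beats ÷ 1 = 40 chords.
B: 8 × 5 = 40 beats ÷ 1 = 40 chords.
C: 8 × 5 = 40 beats ÷ 4 = 10 chords.
D: 10 × 5 = 50 beats ÷ 5 = 10 chords.
Overall: 100 chords over 34 bars → 100/34 = 50/17 chords per bar.

50/17 chords per bar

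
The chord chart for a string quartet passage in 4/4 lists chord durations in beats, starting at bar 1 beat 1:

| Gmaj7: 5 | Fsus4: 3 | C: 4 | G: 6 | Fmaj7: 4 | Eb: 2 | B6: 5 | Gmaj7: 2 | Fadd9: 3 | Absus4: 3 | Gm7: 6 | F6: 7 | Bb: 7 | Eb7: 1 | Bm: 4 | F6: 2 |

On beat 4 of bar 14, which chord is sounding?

Bb

Beat 4 of bar 14 is beat (14−1)×4 + 4 = 56 overall.
Running totals: Gmaj7 ends at 5, Fsus4 ends at 8, C ends at 12, G ends at 18, Fmaj7 ends at 22, Eb ends at 24, B6 ends at 29, Gmaj7 ends at 31, Fadd9 ends at 34, Absus4 ends at 37, Gm7 ends at 43, F6 ends at 50, Bb ends at 57.
Beat 56 falls within Bb.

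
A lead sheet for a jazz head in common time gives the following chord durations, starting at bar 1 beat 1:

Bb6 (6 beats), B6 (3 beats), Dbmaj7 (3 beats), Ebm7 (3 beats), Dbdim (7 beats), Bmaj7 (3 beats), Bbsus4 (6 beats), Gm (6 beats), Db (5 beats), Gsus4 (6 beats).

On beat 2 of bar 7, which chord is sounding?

Beat 2 of bar 7 is beat (7−1)×4 + 2 = 26 overall.
Running totals: Bb6 ends at 6, B6 ends at 9, Dbmaj7 ends at 12, Ebm7 ends at 15, Dbdim ends at 22, Bmaj7 ends at 25, Bbsus4 ends at 31.
Beat 26 falls within Bbsus4.

Bbsus4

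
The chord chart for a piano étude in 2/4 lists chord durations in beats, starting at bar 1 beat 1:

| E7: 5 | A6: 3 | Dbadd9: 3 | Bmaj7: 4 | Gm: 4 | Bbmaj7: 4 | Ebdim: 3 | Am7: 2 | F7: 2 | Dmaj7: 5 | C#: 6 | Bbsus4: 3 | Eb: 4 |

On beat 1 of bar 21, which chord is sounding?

Beat 1 of bar 21 is beat (21−1)×2 + 1 = 41 overall.
Running totals: E7 ends at 5, A6 ends at 8, Dbadd9 ends at 11, Bmaj7 ends at 15, Gm ends at 19, Bbmaj7 ends at 23, Ebdim ends at 26, Am7 ends at 28, F7 ends at 30, Dmaj7 ends at 35, C# ends at 41.
Beat 41 falls within C#.

C#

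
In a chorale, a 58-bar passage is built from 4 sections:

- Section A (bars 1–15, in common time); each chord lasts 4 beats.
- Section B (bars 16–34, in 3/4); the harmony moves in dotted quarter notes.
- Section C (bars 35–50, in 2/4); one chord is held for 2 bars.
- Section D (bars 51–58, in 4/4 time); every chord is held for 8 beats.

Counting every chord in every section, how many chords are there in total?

65 chords

A has 60 beats and chords last 4 each, so 15 chords.
B has 57 beats and chords last 1.5 each, so 38 chords.
C has 32 beats and chords last 4 each, so 8 chords.
D has 32 beats and chords last 8 each, so 4 chords.
Total: 15 + 38 + 8 + 4 = 65.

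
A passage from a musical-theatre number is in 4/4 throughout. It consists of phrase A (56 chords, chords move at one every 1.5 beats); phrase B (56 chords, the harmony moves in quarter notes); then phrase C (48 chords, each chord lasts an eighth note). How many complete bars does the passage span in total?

41 bars

A: 56 × 1.5 = 84 beats = 21 bars.
B: 56 × 1 = 56 beats = 14 bars.
C: 48 × 0.5 = 24 beats = 6 bars.
Total: 21 + 14 + 6 = 41 bars.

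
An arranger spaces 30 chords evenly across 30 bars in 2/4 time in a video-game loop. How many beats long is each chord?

30 bars × 2 beats/bar = 60 beats total.
60 beats ÷ 30 chords = 2 beats per chord.
(That is a half note.)

2 beats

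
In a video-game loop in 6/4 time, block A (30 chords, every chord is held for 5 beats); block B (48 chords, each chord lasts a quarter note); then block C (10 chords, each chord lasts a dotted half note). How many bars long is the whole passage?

38 bars

A: 30 × 5 = 150 beats = 25 bars.
B: 48 × 1 = 48 beats = 8 bars.
C: 10 × 3 = 30 beats = 5 bars.
Total: 25 + 8 + 5 = 38 bars.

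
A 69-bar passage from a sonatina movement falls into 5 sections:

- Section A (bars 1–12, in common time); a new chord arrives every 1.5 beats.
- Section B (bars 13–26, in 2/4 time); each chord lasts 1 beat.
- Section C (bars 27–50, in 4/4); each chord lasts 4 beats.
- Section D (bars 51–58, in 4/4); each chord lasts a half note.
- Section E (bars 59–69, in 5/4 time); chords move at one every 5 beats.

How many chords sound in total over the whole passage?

A: 12 bars × 4 beats = 48 beats; 1.5 beats/chord → 32 chords.
B: 14 bars × 2 beats = 28 beats; 1 beat/chord → 28 chords.
C: 24 bars × 4 beats = 96 beats; 4 beats/chord → 24 chords.
D: 8 bars × 4 beats = 32 beats; 2 beats/chord → 16 chords.
E: 11 bars × 5 beats = 55 beats; 5 beats/chord → 11 chords.
Total: 32 + 28 + 24 + 16 + 11 = 111.

111 chords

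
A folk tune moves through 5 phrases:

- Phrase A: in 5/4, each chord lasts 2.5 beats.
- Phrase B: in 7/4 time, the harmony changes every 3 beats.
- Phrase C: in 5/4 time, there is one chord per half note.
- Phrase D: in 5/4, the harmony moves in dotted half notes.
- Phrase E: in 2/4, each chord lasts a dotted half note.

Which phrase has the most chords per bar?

A: 5 beats/bar ÷ 2.5 beats/chord = 2 chords/bar.
B: 7 beats/bar ÷ 3 beats/chord = 7/3 chords/bar.
C: 5 beats/bar ÷ 2 beats/chord = 2.5 chords/bar.
D: 5 beats/bar ÷ 3 beats/chord = 5/3 chords/bar.
E: 2 beats/bar ÷ 3 beats/chord = 2/3 chords/bar.
Fastest is C at 2.5 chords/bar.

Phrase C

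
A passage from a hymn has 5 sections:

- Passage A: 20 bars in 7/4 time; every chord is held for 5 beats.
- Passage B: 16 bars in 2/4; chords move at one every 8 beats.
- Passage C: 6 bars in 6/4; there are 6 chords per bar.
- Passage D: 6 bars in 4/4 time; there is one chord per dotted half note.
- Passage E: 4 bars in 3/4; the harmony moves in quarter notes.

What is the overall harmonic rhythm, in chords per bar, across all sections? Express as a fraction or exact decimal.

22/13 chords per bar

A: 20 bars of 7 beats is 140 beats; at 5 beats each that's 28 chords.
B: 16 bars of 2 beats is 32 beats; at 8 beats each that's 4 chords.
C: 6 bars of 6 beats is 36 beats; at 1 beat each that's 36 chords.
D: 6 bars of 4 beats is 24 beats; at 3 beats each that's 8 chords.
E: 4 bars of 3 beats is 12 beats; at 1 beat each that's 12 chords.
Overall: 88 chords over 52 bars → 88/52 = 22/13 chords per bar.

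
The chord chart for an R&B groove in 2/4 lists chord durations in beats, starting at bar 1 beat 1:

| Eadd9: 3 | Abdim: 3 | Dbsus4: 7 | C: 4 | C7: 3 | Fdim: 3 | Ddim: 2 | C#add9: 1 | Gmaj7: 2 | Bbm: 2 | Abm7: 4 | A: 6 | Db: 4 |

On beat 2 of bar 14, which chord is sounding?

Beat 2 of bar 14 is beat (14−1)×2 + 2 = 28 overall.
Running totals: Eadd9 ends at 3, Abdim ends at 6, Dbsus4 ends at 13, C ends at 17, C7 ends at 20, Fdim ends at 23, Ddim ends at 25, C#add9 ends at 26, Gmaj7 ends at 28.
Beat 28 falls within Gmaj7.

Gmaj7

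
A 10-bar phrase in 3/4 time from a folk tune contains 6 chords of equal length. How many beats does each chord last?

5 beats

10 bars × 3 beats/bar = 30 beats total.
30 beats ÷ 6 chords = 5 beats per chord.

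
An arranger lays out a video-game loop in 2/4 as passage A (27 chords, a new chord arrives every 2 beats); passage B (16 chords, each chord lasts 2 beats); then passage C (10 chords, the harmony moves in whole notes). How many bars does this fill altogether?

A: 27 × 2 = 54 beats = 27 bars.
B: 16 × 2 = 32 beats = 16 bars.
C: 10 × 4 = 40 beats = 20 bars.
Total: 27 + 16 + 20 = 63 bars.

63 bars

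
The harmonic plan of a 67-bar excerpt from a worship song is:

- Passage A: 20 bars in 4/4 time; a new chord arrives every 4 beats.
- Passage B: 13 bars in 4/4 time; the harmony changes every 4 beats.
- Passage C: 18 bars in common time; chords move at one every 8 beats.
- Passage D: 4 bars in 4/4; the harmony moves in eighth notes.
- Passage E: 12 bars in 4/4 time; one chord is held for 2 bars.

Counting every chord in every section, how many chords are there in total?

A: 20 bars × 4 beats = 80 beats; 4 beats/chord → 20 chords.
B: 13 bars × 4 beats = 52 beats; 4 beats/chord → 13 chords.
C: 18 bars × 4 beats = 72 beats; 8 beats/chord → 9 chords.
D: 4 bars × 4 beats = 16 beats; 0.5 beats/chord → 32 chords.
E: 12 bars × 4 beats = 48 beats; 8 beats/chord → 6 chords.
Total: 20 + 13 + 9 + 32 + 6 = 80.

80 chords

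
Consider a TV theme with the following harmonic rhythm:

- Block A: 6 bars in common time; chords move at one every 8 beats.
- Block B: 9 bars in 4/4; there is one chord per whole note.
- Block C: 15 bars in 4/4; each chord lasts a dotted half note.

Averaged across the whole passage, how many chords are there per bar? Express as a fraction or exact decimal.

A: 6 bars of 4 beats is 24 beats; at 8 beats each that's 3 chords.
B: 9 bars of 4 beats is 36 beats; at 4 beats each that's 9 chords.
C: 15 bars of 4 beats is 60 beats; at 3 beats each that's 20 chords.
Overall: 32 chords over 30 bars → 32/30 = 16/15 chords per bar.

16/15 chords per bar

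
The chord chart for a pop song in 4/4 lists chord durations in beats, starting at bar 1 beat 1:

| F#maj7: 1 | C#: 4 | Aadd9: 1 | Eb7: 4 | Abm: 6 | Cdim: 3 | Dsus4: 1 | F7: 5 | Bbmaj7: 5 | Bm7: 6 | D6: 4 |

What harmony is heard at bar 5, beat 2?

Cdim

Beat 2 of bar 5 is beat (5−1)×4 + 2 = 18 overall.
Running totals: F#maj7 ends at 1, C# ends at 5, Aadd9 ends at 6, Eb7 ends at 10, Abm ends at 16, Cdim ends at 19.
Beat 18 falls within Cdim.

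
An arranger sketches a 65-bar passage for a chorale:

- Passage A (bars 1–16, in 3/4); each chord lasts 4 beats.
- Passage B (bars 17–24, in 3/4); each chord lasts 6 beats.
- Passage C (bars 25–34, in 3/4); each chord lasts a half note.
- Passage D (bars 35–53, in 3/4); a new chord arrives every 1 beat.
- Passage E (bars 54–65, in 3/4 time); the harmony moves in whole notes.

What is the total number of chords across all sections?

A has 48 beats and chords last 4 each, so 12 chords.
B has 24 beats and chords last 6 each, so 4 chords.
C has 30 beats and chords last 2 each, so 15 chords.
D has 57 beats and chords last 1 each, so 57 chords.
E has 36 beats and chords last 4 each, so 9 chords.
Total: 12 + 4 + 15 + 57 + 9 = 97.

97 chords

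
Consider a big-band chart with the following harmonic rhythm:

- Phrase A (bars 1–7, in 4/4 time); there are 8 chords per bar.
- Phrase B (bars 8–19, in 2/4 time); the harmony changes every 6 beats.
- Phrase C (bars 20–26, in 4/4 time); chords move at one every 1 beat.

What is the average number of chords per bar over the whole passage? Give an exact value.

44/13 chords per bar

A: 7 × 4 = 28 beats ÷ 0.5 = 56 chords.
B: 12 × 2 = 24 beats ÷ 6 = 4 chords.
C: 7 × 4 = 28 beats ÷ 1 = 28 chords.
Overall: 88 chords over 26 bars → 88/26 = 44/13 chords per bar.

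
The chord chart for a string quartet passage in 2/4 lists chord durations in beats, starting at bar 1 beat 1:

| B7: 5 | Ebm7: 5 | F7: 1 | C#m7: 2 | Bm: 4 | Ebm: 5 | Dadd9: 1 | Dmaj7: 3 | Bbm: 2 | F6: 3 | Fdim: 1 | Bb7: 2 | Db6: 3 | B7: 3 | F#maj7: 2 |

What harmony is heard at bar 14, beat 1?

Bbm

Beat 1 of bar 14 is beat (14−1)×2 + 1 = 27 overall.
Running totals: B7 ends at 5, Ebm7 ends at 10, F7 ends at 11, C#m7 ends at 13, Bm ends at 17, Ebm ends at 22, Dadd9 ends at 23, Dmaj7 ends at 26, Bbm ends at 28.
Beat 27 falls within Bbm.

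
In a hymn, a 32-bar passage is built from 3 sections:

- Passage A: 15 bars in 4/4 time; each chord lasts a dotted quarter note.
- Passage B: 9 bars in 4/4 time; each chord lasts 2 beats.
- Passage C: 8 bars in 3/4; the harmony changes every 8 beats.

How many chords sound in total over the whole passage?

61 chords

A: 15 bars × 4 beats = 60 beats; 1.5 beats/chord → 40 chords.
B: 9 bars × 4 beats = 36 beats; 2 beats/chord → 18 chords.
C: 8 bars × 3 beats = 24 beats; 8 beats/chord → 3 chords.
Total: 40 + 18 + 3 = 61.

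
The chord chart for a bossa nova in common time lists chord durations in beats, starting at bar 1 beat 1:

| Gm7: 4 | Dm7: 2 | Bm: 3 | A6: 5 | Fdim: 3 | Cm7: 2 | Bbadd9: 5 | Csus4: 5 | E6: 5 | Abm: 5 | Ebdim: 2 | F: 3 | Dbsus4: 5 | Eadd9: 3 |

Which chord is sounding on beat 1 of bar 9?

Beat 1 of bar 9 is beat (9−1)×4 + 1 = 33 overall.
Running totals: Gm7 ends at 4, Dm7 ends at 6, Bm ends at 9, A6 ends at 14, Fdim ends at 17, Cm7 ends at 19, Bbadd9 ends at 24, Csus4 ends at 29, E6 ends at 34.
Beat 33 falls within E6.

E6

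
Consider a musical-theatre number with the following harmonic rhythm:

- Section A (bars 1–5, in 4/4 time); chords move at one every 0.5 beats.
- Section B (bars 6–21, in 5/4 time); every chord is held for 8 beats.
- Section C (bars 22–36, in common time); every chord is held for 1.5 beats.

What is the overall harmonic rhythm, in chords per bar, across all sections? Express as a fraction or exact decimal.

A: 5 bars of 4 beats is 20 beats; at 0.5 beats each that's 40 chords.
B: 16 bars of 5 beats is 80 beats; at 8 beats each that's 10 chords.
C: 15 bars of 4 beats is 60 beats; at 1.5 beats each that's 40 chords.
Overall: 90 chords over 36 bars → 90/36 = 2.5 chords per bar.

2.5 chords per bar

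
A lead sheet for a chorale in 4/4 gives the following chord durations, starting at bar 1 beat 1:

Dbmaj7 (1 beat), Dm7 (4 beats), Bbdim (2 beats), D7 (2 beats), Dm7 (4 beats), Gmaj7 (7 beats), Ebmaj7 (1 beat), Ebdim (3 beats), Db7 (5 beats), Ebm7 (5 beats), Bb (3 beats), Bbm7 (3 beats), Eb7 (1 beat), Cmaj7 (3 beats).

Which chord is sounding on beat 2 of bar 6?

Beat 2 of bar 6 is beat (6−1)×4 + 2 = 22 overall.
Running totals: Dbmaj7 ends at 1, Dm7 ends at 5, Bbdim ends at 7, D7 ends at 9, Dm7 ends at 13, Gmaj7 ends at 20, Ebmaj7 ends at 21, Ebdim ends at 24.
Beat 22 falls within Ebdim.

Ebdim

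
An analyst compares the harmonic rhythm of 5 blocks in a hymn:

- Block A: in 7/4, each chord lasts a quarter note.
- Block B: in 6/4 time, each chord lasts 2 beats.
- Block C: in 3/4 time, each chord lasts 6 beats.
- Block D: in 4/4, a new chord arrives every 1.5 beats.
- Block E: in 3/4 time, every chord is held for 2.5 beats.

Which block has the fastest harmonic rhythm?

Block A

A: each chord is 1 beat in 7/4, so 7 per bar.
B: each chord is 2 beats in 6/4, so 3 per bar.
C: each chord is 6 beats in 3/4, so 0.5 per bar.
D: each chord is 1.5 beats in 4/4, so 8/3 per bar.
E: each chord is 2.5 beats in 3/4, so 1.2 per bar.
Fastest is A at 7 chords/bar.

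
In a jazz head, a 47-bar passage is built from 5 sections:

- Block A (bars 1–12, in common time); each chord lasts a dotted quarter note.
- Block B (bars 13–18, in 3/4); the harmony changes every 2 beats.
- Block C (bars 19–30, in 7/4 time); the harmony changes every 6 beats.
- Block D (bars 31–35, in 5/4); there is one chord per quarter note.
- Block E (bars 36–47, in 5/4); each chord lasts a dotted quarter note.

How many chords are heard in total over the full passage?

A has 48 beats and chords last 1.5 each, so 32 chords.
B has 18 beats and chords last 2 each, so 9 chords.
C has 84 beats and chords last 6 each, so 14 chords.
D has 25 beats and chords last 1 each, so 25 chords.
E has 60 beats and chords last 1.5 each, so 40 chords.
Total: 32 + 9 + 14 + 25 + 40 = 120.

120 chords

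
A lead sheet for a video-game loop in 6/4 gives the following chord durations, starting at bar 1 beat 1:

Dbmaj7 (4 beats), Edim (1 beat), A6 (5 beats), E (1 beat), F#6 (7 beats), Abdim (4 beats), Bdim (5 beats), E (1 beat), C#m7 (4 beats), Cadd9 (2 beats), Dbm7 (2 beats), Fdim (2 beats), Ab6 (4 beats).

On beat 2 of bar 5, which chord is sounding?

Beat 2 of bar 5 is beat (5−1)×6 + 2 = 26 overall.
Running totals: Dbmaj7 ends at 4, Edim ends at 5, A6 ends at 10, E ends at 11, F#6 ends at 18, Abdim ends at 22, Bdim ends at 27.
Beat 26 falls within Bdim.

Bdim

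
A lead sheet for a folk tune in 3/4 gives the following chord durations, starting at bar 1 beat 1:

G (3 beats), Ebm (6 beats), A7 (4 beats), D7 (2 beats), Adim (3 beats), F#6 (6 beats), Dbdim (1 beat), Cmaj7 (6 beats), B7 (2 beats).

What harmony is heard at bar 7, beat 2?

Beat 2 of bar 7 is beat (7−1)×3 + 2 = 20 overall.
Running totals: G ends at 3, Ebm ends at 9, A7 ends at 13, D7 ends at 15, Adim ends at 18, F#6 ends at 24.
Beat 20 falls within F#6.

F#6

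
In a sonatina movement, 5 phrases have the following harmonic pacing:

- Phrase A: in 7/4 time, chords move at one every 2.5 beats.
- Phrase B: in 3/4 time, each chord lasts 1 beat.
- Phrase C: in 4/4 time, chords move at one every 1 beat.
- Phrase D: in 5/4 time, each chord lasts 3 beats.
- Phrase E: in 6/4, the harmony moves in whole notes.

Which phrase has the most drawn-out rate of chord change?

A: 7/2.5 = 2.8 chords/bar.
B: 3/1 = 3 chords/bar.
C: 4/1 = 4 chords/bar.
D: 5/3 = 5/3 chords/bar.
E: 6/4 = 1.5 chords/bar.
Slowest is E at 1.5 chords/bar.

Phrase E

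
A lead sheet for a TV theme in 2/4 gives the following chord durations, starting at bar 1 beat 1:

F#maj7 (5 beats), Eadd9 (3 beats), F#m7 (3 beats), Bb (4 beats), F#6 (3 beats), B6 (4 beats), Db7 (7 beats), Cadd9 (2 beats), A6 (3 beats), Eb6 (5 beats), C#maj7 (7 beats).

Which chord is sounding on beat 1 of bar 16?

Cadd9

Beat 1 of bar 16 is beat (16−1)×2 + 1 = 31 overall.
Running totals: F#maj7 ends at 5, Eadd9 ends at 8, F#m7 ends at 11, Bb ends at 15, F#6 ends at 18, B6 ends at 22, Db7 ends at 29, Cadd9 ends at 31.
Beat 31 falls within Cadd9.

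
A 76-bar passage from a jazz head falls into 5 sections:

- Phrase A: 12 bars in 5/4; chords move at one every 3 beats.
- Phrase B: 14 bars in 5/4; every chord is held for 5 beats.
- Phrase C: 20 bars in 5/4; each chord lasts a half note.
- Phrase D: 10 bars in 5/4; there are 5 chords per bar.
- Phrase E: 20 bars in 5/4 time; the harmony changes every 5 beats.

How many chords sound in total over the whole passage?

154 chords

A has 60 beats and chords last 3 each, so 20 chords.
B has 70 beats and chords last 5 each, so 14 chords.
C has 100 beats and chords last 2 each, so 50 chords.
D has 50 beats and chords last 1 each, so 50 chords.
E has 100 beats and chords last 5 each, so 20 chords.
Total: 20 + 14 + 50 + 50 + 20 = 154.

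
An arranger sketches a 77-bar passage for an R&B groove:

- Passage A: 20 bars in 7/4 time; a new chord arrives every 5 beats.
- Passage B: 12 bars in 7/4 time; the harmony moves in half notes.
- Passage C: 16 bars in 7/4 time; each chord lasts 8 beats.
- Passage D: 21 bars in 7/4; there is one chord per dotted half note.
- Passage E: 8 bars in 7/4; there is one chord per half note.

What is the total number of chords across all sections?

161 chords

A: 20 bars × 7 beats = 140 beats; 5 beats/chord → 28 chords.
B: 12 bars × 7 beats = 84 beats; 2 beats/chord → 42 chords.
C: 16 bars × 7 beats = 112 beats; 8 beats/chord → 14 chords.
D: 21 bars × 7 beats = 147 beats; 3 beats/chord → 49 chords.
E: 8 bars × 7 beats = 56 beats; 2 beats/chord → 28 chords.
Total: 28 + 42 + 14 + 49 + 28 = 161.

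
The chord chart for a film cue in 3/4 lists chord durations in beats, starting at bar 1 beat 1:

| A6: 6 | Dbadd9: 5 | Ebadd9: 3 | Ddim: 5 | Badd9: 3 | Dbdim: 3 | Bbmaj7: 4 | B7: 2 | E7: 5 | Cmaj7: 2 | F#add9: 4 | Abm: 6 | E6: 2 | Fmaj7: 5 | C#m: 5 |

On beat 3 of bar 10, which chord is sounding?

Beat 3 of bar 10 is beat (10−1)×3 + 3 = 30 overall.
Running totals: A6 ends at 6, Dbadd9 ends at 11, Ebadd9 ends at 14, Ddim ends at 19, Badd9 ends at 22, Dbdim ends at 25, Bbmaj7 ends at 29, B7 ends at 31.
Beat 30 falls within B7.

B7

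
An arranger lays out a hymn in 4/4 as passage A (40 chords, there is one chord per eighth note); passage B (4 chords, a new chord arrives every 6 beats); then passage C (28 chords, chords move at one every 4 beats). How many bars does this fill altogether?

A: 40 × 0.5 = 20 beats = 5 bars.
B: 4 × 6 = 24 beats = 6 bars.
C: 28 × 4 = 112 beats = 28 bars.
Total: 5 + 6 + 28 = 39 bars.

39 bars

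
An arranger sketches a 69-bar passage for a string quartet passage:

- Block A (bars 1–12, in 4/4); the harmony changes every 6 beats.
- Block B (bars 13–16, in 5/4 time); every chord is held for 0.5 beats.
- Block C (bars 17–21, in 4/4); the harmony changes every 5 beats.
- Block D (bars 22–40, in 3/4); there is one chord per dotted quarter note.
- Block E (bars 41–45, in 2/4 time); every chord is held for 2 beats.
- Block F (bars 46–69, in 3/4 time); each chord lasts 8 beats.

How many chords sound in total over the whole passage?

104 chords

A: 12·4 = 48 beats, 48/6 = 8 chords.
B: 4·5 = 20 beats, 20/0.5 = 40 chords.
C: 5·4 = 20 beats, 20/5 = 4 chords.
D: 19·3 = 57 beats, 57/1.5 = 38 chords.
E: 5·2 = 10 beats, 10/2 = 5 chords.
F: 24·3 = 72 beats, 72/8 = 9 chords.
Total: 8 + 40 + 4 + 38 + 5 + 9 = 104.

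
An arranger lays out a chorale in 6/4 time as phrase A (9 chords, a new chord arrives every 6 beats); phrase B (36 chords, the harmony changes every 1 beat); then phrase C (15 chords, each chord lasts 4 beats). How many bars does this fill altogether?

A: 9 × 6 = 54 beats = 9 bars.
B: 36 × 1 = 36 beats = 6 bars.
C: 15 × 4 = 60 beats = 10 bars.
Total: 9 + 6 + 10 = 25 bars.

25 bars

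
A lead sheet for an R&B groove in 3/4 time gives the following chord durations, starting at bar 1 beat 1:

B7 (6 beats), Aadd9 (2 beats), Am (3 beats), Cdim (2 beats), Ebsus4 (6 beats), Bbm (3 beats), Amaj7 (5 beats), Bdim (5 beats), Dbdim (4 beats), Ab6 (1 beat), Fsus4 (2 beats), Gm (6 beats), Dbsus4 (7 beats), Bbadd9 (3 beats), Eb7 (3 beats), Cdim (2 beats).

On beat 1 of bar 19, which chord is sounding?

Bbadd9

Beat 1 of bar 19 is beat (19−1)×3 + 1 = 55 overall.
Running totals: B7 ends at 6, Aadd9 ends at 8, Am ends at 11, Cdim ends at 13, Ebsus4 ends at 19, Bbm ends at 22, Amaj7 ends at 27, Bdim ends at 32, Dbdim ends at 36, Ab6 ends at 37, Fsus4 ends at 39, Gm ends at 45, Dbsus4 ends at 52, Bbadd9 ends at 55.
Beat 55 falls within Bbadd9.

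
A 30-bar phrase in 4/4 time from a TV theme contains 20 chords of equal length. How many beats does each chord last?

30 bars × 4 beats/bar = 120 beats total.
120 beats ÷ 20 chords = 6 beats per chord.

6 beats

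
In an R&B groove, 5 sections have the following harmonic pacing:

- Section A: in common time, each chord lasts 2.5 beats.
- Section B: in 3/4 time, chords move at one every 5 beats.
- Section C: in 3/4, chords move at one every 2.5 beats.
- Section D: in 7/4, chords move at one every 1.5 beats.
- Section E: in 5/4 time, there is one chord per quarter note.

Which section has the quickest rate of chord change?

A: 4 beats/bar ÷ 2.5 beats/chord = 1.6 chords/bar.
B: 3 beats/bar ÷ 5 beats/chord = 0.6 chords/bar.
C: 3 beats/bar ÷ 2.5 beats/chord = 1.2 chords/bar.
D: 7 beats/bar ÷ 1.5 beats/chord = 14/3 chords/bar.
E: 5 beats/bar ÷ 1 beat/chord = 5 chords/bar.
Fastest is E at 5 chords/bar.

Section E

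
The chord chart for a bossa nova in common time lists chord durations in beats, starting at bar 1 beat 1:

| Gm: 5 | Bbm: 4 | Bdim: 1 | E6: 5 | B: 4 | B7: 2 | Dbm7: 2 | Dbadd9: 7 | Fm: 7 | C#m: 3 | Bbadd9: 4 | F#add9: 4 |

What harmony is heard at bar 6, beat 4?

Beat 4 of bar 6 is beat (6−1)×4 + 4 = 24 overall.
Running totals: Gm ends at 5, Bbm ends at 9, Bdim ends at 10, E6 ends at 15, B ends at 19, B7 ends at 21, Dbm7 ends at 23, Dbadd9 ends at 30.
Beat 24 falls within Dbadd9.

Dbadd9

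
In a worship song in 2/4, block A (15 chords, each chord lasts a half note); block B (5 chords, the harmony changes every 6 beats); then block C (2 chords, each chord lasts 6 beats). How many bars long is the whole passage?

36 bars

A: 15 × 2 = 30 beats = 15 bars.
B: 5 × 6 = 30 beats = 15 bars.
C: 2 × 6 = 12 beats = 6 bars.
Total: 15 + 15 + 6 = 36 bars.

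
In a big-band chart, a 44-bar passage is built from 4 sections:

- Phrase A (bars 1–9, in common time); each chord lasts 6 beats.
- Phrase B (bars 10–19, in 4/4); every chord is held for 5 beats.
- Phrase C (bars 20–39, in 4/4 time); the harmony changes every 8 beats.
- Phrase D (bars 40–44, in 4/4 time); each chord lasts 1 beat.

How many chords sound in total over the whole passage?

44 chords

A: 9 bars × 4 beats = 36 beats; 6 beats/chord → 6 chords.
B: 10 bars × 4 beats = 40 beats; 5 beats/chord → 8 chords.
C: 20 bars × 4 beats = 80 beats; 8 beats/chord → 10 chords.
D: 5 bars × 4 beats = 20 beats; 1 beat/chord → 20 chords.
Total: 6 + 8 + 10 + 20 = 44.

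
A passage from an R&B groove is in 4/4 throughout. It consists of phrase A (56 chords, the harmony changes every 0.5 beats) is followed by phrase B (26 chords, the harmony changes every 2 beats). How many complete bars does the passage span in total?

20 bars

A: 56 × 0.5 = 28 beats = 7 bars.
B: 26 × 2 = 52 beats = 13 bars.
Total: 7 + 13 = 20 bars.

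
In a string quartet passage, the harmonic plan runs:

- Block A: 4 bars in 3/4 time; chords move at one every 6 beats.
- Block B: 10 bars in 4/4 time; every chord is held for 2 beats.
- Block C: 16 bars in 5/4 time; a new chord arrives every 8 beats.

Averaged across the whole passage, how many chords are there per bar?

A: 4 × 3 = 12 beats ÷ 6 = 2 chords.
B: 10 × 4 = 40 beats ÷ 2 = 20 chords.
C: 16 × 5 = 80 beats ÷ 8 = 10 chords.
Overall: 32 chords over 30 bars → 32/30 = 16/15 chords per bar.

16/15 chords per bar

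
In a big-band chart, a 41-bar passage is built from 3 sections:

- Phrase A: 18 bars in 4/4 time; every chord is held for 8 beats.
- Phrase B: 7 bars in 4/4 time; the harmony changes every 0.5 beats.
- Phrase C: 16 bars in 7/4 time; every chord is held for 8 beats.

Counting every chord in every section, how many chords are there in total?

79 chords

A: 18 bars × 4 beats = 72 beats; 8 beats/chord → 9 chords.
B: 7 bars × 4 beats = 28 beats; 0.5 beats/chord → 56 chords.
C: 16 bars × 7 beats = 112 beats; 8 beats/chord → 14 chords.
Total: 9 + 56 + 14 = 79.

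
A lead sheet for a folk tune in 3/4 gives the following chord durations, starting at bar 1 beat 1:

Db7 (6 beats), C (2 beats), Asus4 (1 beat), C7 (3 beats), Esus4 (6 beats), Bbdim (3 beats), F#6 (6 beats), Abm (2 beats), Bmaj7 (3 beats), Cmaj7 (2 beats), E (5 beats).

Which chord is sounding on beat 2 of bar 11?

Beat 2 of bar 11 is beat (11−1)×3 + 2 = 32 overall.
Running totals: Db7 ends at 6, C ends at 8, Asus4 ends at 9, C7 ends at 12, Esus4 ends at 18, Bbdim ends at 21, F#6 ends at 27, Abm ends at 29, Bmaj7 ends at 32.
Beat 32 falls within Bmaj7.

Bmaj7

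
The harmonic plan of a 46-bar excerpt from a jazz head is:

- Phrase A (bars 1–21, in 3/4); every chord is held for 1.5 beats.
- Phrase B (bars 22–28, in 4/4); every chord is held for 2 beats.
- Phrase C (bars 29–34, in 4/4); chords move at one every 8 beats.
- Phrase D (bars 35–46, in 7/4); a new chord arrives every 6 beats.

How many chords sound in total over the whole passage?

73 chords

A: 21 bars × 3 beats = 63 beats; 1.5 beats/chord → 42 chords.
B: 7 bars × 4 beats = 28 beats; 2 beats/chord → 14 chords.
C: 6 bars × 4 beats = 24 beats; 8 beats/chord → 3 chords.
D: 12 bars × 7 beats = 84 beats; 6 beats/chord → 14 chords.
Total: 42 + 14 + 3 + 14 = 73.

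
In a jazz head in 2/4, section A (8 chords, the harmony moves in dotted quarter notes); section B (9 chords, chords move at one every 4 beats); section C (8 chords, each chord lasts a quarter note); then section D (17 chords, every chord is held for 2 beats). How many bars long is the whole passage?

A: 8 × 1.5 = 12 beats = 6 bars.
B: 9 × 4 = 36 beats = 18 bars.
C: 8 × 1 = 8 beats = 4 bars.
D: 17 × 2 = 34 beats = 17 bars.
Total: 6 + 18 + 4 + 17 = 45 bars.

45 bars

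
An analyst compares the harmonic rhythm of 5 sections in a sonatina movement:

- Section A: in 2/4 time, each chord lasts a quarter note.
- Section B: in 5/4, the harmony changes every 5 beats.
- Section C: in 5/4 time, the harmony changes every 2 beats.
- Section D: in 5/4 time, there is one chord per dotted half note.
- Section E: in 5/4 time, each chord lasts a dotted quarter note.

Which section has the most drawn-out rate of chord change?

Section B

A: each chord is 1 beat in 2/4, so 2 per bar.
B: each chord is 5 beats in 5/4, so 1 per bar.
C: each chord is 2 beats in 5/4, so 2.5 per bar.
D: each chord is 3 beats in 5/4, so 5/3 per bar.
E: each chord is 1.5 beats in 5/4, so 10/3 per bar.
Slowest is B at 1 chords/bar.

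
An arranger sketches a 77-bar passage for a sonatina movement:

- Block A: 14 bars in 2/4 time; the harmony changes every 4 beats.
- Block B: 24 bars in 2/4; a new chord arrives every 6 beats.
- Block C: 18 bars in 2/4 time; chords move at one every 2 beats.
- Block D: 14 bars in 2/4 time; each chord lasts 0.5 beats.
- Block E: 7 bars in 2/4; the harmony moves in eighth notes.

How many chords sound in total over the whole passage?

117 chords

A: 14·2 = 28 beats, 28/4 = 7 chords.
B: 24·2 = 48 beats, 48/6 = 8 chords.
C: 18·2 = 36 beats, 36/2 = 18 chords.
D: 14·2 = 28 beats, 28/0.5 = 56 chords.
E: 7·2 = 14 beats, 14/0.5 = 28 chords.
Total: 7 + 8 + 18 + 56 + 28 = 117.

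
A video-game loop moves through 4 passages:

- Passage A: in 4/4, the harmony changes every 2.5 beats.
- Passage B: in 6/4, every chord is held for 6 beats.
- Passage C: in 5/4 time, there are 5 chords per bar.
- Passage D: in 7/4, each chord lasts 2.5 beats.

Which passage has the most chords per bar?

Passage C

A: each chord is 2.5 beats in 4/4, so 1.6 per bar.
B: each chord is 6 beats in 6/4, so 1 per bar.
C: each chord is 1 beat in 5/4, so 5 per bar.
D: each chord is 2.5 beats in 7/4, so 2.8 per bar.
Fastest is C at 5 chords/bar.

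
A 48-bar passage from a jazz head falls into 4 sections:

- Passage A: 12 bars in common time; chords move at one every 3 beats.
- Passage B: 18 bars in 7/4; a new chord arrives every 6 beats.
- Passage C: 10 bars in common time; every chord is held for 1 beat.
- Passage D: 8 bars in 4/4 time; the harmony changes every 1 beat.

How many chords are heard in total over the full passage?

A: 12 bars × 4 beats = 48 beats; 3 beats/chord → 16 chords.
B: 18 bars × 7 beats = 126 beats; 6 beats/chord → 21 chords.
C: 10 bars × 4 beats = 40 beats; 1 beat/chord → 40 chords.
D: 8 bars × 4 beats = 32 beats; 1 beat/chord → 32 chords.
Total: 16 + 21 + 40 + 32 = 109.

109 chords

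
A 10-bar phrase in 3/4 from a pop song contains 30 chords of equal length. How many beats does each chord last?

1 beat

10 bars × 3 beats/bar = 30 beats total.
30 beats ÷ 30 chords = 1 beats per chord.
(That is a quarter note.)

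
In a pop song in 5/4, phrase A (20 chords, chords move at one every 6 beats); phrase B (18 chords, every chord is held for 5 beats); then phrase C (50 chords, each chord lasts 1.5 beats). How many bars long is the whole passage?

57 bars

A: 20 × 6 = 120 beats = 24 bars.
B: 18 × 5 = 90 beats = 18 bars.
C: 50 × 1.5 = 75 beats = 15 bars.
Total: 24 + 18 + 15 = 57 bars.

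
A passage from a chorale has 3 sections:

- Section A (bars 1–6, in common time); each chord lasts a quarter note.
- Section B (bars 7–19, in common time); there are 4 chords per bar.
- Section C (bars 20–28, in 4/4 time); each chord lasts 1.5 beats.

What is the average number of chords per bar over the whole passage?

25/7 chords per bar

A: 6 × 4 = 24 beats ÷ 1 = 24 chords.
B: 13 × 4 = 52 beats ÷ 1 = 52 chords.
C: 9 × 4 = 36 beats ÷ 1.5 = 24 chords.
Overall: 100 chords over 28 bars → 100/28 = 25/7 chords per bar.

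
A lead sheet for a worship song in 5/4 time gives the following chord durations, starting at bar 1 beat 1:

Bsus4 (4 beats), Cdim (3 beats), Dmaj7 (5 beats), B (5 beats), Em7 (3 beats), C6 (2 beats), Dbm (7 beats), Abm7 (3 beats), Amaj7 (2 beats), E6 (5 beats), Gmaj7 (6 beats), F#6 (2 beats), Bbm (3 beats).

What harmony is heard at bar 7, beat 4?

Beat 4 of bar 7 is beat (7−1)×5 + 4 = 34 overall.
Running totals: Bsus4 ends at 4, Cdim ends at 7, Dmaj7 ends at 12, B ends at 17, Em7 ends at 20, C6 ends at 22, Dbm ends at 29, Abm7 ends at 32, Amaj7 ends at 34.
Beat 34 falls within Amaj7.

Amaj7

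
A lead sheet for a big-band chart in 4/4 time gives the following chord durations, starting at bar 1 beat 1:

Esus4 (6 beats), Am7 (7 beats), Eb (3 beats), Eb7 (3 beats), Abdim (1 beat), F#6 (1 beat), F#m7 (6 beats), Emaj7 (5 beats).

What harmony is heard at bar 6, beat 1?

F#6

Beat 1 of bar 6 is beat (6−1)×4 + 1 = 21 overall.
Running totals: Esus4 ends at 6, Am7 ends at 13, Eb ends at 16, Eb7 ends at 19, Abdim ends at 20, F#6 ends at 21.
Beat 21 falls within F#6.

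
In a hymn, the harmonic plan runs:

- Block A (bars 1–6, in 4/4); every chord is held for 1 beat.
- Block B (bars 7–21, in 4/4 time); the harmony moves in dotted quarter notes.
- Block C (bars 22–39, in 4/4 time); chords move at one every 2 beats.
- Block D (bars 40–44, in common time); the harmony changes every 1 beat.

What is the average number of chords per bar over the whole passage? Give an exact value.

30/11 chords per bar

A: 6 bars of 4 beats is 24 beats; at 1 beat each that's 24 chords.
B: 15 bars of 4 beats is 60 beats; at 1.5 beats each that's 40 chords.
C: 18 bars of 4 beats is 72 beats; at 2 beats each that's 36 chords.
D: 5 bars of 4 beats is 20 beats; at 1 beat each that's 20 chords.
Overall: 120 chords over 44 bars → 120/44 = 30/11 chords per bar.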